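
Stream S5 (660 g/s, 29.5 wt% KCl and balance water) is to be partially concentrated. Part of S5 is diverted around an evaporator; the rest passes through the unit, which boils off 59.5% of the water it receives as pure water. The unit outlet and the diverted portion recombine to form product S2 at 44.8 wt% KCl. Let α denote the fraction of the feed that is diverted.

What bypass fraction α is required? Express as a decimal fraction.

0.186

All 660×0.295 = 194.7 g/s of KCl reaches S2, so S2 = 194.7/0.448 = 434.6 g/s and vapour = 225.4 g/s.
The evaporator receives (1−α)·660 of feed at 0.705 water and removes 0.595 of that water:
0.595×0.705×(1−α)×660 = 225.4
(1−α) = 225.4/276.85 = 0.8142;  α = 0.1858.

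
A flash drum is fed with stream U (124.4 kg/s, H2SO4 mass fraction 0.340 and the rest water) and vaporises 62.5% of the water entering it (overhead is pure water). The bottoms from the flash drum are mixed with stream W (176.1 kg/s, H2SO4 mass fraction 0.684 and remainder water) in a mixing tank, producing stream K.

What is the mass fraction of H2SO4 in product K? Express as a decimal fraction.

0.653

Vapour removed = 0.625×0.660×124.4 = 51.315 kg/s; concentrate = 73.085 kg/s.
H2SO4 reaching the mixer = 42.296 (from concentrate) + 176.1×0.684 = 162.75 kg/s.
Product flow = 73.085 + 176.1 = 249.19 kg/s; H2SO4 fraction = 0.653.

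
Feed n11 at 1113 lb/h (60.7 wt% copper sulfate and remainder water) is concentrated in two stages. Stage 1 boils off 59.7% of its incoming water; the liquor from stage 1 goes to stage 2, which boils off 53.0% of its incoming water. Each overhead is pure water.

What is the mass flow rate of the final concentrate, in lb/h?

758.4 lb/h

water in feed = 1113×0.393 = 437.41 lb/h.
After stage 1: water left = (1−0.597)×437.41 = 176.28; stream total = 851.87 lb/h.
After stage 2: water left = (1−0.530)×176.28 = 82.85; final concentrate = 758.44 lb/h.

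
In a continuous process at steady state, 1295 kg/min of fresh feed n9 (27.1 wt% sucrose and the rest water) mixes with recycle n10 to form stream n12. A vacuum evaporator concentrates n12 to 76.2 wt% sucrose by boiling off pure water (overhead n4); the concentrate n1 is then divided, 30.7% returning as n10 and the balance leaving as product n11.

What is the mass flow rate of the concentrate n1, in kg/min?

Overall sucrose balance (none leaves overhead): sucrose in fresh feed = sucrose in product, i.e. 1295×0.271 = (1−0.307)·n1·0.762.
n1 = 350.95/(0.762×0.693) = 664.59 kg/min.

664.6 kg/min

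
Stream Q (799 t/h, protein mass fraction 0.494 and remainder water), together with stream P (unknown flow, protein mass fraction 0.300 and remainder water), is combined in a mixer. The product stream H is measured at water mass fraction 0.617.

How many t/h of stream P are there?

Let P be the unknown flow. Total out = 799 + P.
water balance: 404.29 + 0.700·P = 0.617·(799 + P)
(0.700 − 0.617)·P = 0.617×799 − 404.29 = 88.689
P = 88.689 / 0.083 = 1068.5 t/h

1069 t/h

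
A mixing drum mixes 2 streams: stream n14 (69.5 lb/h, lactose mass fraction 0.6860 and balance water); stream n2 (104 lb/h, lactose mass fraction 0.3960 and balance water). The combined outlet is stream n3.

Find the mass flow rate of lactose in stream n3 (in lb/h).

88.86 lb/h

lactose out = lactose in = 69.5×0.686 + 104×0.396 = 88.861 lb/h.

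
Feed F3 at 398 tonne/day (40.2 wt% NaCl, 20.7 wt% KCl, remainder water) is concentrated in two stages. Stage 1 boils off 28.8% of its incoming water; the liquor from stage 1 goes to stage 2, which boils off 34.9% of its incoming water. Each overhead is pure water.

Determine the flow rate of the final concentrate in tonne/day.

314.5 tonne/day

water in feed = 398×0.391 = 155.62 tonne/day.
After stage 1: water left = (1−0.288)×155.62 = 110.8; stream total = 353.18 tonne/day.
After stage 2: water left = (1−0.349)×110.8 = 72.131; final concentrate = 314.51 tonne/day.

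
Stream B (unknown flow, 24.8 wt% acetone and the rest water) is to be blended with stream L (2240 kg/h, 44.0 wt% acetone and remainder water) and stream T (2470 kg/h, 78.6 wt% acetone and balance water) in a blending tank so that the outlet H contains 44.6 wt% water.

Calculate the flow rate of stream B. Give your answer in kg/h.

1038 kg/h

Let B be the unknown flow. Total out = 4710 + B.
water balance: 1783 + 0.752·B = 0.446·(4710 + B)
(0.752 − 0.446)·B = 0.446×4710 − 1783 = 317.68
B = 317.68 / 0.306 = 1038.2 kg/h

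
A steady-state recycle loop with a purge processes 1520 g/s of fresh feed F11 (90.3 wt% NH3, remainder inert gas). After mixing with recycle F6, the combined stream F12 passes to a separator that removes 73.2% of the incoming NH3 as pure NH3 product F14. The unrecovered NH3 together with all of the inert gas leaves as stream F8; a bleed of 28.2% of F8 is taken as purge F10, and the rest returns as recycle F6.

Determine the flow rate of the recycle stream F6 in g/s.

702.4 g/s

inert gas enters only via F11 and leaves only via the purge: 1520×0.097 = 0.282×(inert gas in F8), and the separator passes all inert gas, so inert gas in F12 = inert gas in F8 = 522.84 g/s.
NH3 in F12: m_A = 1520×0.903 + (1−0.282)·(1−0.732)·m_A, so m_A = 1372.6/0.8076 = 1699.6 g/s.
F8 = (1−0.732)×1699.6 + 522.84 = 978.33 g/s.
Recycle F6 = (1−0.282)×978.33 = 702.44 g/s.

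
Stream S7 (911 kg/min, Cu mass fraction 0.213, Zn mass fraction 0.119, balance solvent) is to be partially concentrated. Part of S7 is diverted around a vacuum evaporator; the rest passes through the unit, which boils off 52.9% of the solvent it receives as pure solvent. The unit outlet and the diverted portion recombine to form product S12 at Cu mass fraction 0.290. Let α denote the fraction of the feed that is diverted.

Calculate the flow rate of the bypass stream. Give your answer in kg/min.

226.5 kg/min

All 911×0.213 = 194.04 kg/min of Cu reaches S12, so S12 = 194.04/0.290 = 669.11 kg/min and vapour = 241.89 kg/min.
The evaporator receives (1−α)·911 of feed at 0.668 solvent and removes 0.529 of that solvent:
0.529×0.668×(1−α)×911 = 241.89
(1−α) = 241.89/321.92 = 0.7514;  α = 0.2486.
Bypass flow = 0.2486×911 = 226.49 kg/min.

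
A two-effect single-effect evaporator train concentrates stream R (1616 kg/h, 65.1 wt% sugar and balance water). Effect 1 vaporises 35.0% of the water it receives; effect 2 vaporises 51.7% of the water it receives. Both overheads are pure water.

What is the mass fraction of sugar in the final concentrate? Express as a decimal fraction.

0.856

water in feed = 1616×0.349 = 563.98 kg/h.
After stage 1: water left = (1−0.350)×563.98 = 366.59; stream total = 1418.6 kg/h.
After stage 2: water left = (1−0.517)×366.59 = 177.06; final concentrate = 1229.1 kg/h.
sugar fraction = 1052/1229.1 = 0.856.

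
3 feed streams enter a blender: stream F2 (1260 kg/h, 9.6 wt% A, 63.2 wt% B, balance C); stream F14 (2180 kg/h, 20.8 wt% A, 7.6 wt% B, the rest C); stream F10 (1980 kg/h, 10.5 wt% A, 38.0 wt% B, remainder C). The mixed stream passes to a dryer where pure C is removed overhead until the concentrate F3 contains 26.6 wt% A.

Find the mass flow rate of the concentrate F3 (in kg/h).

A entering = 1260×0.096 + 2180×0.208 + 1980×0.105 = 782.3 kg/h.
All A reports to F3, so F3 = 782.3/0.266 = 2941 kg/h.

2941 kg/h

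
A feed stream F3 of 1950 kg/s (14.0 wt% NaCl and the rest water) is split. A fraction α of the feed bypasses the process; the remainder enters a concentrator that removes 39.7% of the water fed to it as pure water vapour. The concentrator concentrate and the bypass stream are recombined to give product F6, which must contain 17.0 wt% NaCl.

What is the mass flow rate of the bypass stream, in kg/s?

942.1 kg/s

All 1950×0.140 = 273 kg/s of NaCl reaches F6, so F6 = 273/0.170 = 1605.9 kg/s and vapour = 344.12 kg/s.
The evaporator receives (1−α)·1950 of feed at 0.860 water and removes 0.397 of that water:
0.397×0.860×(1−α)×1950 = 344.12
(1−α) = 344.12/665.77 = 0.5169;  α = 0.4831.
Bypass flow = 0.4831×1950 = 942.1 kg/s.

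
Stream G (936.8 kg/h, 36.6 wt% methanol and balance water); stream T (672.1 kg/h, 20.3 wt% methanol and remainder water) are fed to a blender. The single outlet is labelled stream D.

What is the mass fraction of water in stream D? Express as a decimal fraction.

0.702

Total flow out = 936.8 + 672.1 = 1608.9 kg/h.
water in = 936.8×0.634 + 672.1×0.797 = 1129.6 kg/h.
water mass fraction in D = 1129.6/1608.9 = 0.702.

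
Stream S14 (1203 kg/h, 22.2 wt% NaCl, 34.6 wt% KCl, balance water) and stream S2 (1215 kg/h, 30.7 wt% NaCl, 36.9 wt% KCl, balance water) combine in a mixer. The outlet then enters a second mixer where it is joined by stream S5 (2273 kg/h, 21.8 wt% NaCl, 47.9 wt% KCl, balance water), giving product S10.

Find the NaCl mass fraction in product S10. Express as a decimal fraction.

0.2421

Overall, product flow = 4691 kg/h.
NaCl in = 1203×0.222 + 1215×0.307 + 2273×0.218 = 1135.6 kg/h.
NaCl fraction in S10 = 0.2421.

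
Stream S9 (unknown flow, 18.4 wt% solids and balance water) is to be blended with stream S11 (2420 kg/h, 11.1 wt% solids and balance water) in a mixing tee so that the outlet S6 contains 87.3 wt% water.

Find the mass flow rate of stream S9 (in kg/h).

679.3 kg/h

Let S9 be the unknown flow. Total out = 2420 + S9.
water balance: 2151.4 + 0.816·S9 = 0.873·(2420 + S9)
(0.816 − 0.873)·S9 = 0.873×2420 − 2151.4 = -38.72
S9 = -38.72 / -0.057 = 679.3 kg/h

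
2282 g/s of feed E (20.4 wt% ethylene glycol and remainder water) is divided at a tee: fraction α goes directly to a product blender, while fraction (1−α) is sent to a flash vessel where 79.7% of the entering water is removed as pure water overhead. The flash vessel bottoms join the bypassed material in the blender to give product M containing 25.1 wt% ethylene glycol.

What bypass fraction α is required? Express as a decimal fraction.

0.705

All 2282×0.204 = 465.53 g/s of ethylene glycol reaches M, so M = 465.53/0.251 = 1854.7 g/s and vapour = 427.31 g/s.
The evaporator receives (1−α)·2282 of feed at 0.796 water and removes 0.797 of that water:
0.797×0.796×(1−α)×2282 = 427.31
(1−α) = 427.31/1447.7 = 0.2952;  α = 0.7048.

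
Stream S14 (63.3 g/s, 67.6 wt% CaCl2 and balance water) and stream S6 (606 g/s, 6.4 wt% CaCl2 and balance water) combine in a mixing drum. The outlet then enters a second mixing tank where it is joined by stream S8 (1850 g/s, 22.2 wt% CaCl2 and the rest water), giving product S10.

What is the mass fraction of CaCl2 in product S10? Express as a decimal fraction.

0.195

Overall, product flow = 2519.3 g/s.
CaCl2 in = 63.3×0.676 + 606×0.064 + 1850×0.222 = 492.27 g/s.
CaCl2 fraction in S10 = 0.195.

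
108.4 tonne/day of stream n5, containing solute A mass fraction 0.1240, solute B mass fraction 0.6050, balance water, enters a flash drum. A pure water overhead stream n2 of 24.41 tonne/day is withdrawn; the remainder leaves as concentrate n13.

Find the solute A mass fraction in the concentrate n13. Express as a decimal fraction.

0.1600

solute A is not removed: 108.4×0.124 = 13.442 tonne/day of solute A enters n13.
Concentrate = 108.4 − 24.41 = 83.99 tonne/day.
Mass fraction = 13.442/83.99 = 0.1600.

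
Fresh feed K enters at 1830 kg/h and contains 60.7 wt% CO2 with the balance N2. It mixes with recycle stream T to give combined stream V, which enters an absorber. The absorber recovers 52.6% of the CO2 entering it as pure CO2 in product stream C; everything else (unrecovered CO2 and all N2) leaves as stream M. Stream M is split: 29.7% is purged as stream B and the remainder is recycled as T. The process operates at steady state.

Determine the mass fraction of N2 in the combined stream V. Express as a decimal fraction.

N2 enters only via K and leaves only via the purge: 1830×0.393 = 0.297×(N2 in M), and the absorber passes all N2, so N2 in V = N2 in M = 2421.5 kg/h.
CO2 in V: m_A = 1830×0.607 + (1−0.297)·(1−0.526)·m_A, so m_A = 1110.8/0.6668 = 1665.9 kg/h.
V = 1665.9 + 2421.5 = 4087.5 kg/h.
N2 fraction in V = 2421.5/4087.5 = 0.592.

0.592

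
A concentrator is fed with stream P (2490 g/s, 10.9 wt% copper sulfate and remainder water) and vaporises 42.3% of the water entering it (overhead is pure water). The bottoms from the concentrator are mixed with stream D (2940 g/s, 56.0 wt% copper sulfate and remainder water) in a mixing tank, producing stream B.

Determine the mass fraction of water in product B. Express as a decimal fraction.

Vapour removed = 0.423×0.891×2490 = 938.46 g/s; concentrate = 1551.5 g/s.
water reaching the mixer = 1280.1 (from concentrate) + 2940×0.440 = 2573.7 g/s.
Product flow = 1551.5 + 2940 = 4491.5 g/s; water fraction = 0.573.

0.573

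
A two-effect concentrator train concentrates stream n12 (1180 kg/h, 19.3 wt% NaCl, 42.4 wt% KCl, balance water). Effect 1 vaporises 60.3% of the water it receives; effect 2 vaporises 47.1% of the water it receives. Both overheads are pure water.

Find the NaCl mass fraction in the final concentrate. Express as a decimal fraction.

0.277

water in feed = 1180×0.383 = 451.94 kg/h.
After stage 1: water left = (1−0.603)×451.94 = 179.42; stream total = 907.48 kg/h.
After stage 2: water left = (1−0.471)×179.42 = 94.913; final concentrate = 822.97 kg/h.
NaCl fraction = 227.74/822.97 = 0.277.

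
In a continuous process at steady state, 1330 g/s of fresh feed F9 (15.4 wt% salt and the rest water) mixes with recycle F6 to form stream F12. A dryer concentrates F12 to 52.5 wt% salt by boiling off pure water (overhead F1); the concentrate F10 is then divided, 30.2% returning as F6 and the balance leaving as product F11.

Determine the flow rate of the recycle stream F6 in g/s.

168.8 g/s

Overall salt balance (none leaves overhead): salt in fresh feed = salt in product, i.e. 1330×0.154 = (1−0.302)·F10·0.525.
F10 = 204.82/(0.525×0.698) = 558.93 g/s.
Recycle F6 = 0.302×558.93 = 168.8 g/s.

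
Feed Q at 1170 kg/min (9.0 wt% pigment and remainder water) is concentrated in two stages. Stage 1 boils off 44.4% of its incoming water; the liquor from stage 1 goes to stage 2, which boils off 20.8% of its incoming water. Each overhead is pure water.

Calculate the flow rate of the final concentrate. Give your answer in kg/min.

574.1 kg/min

water in feed = 1170×0.910 = 1064.7 kg/min.
After stage 1: water left = (1−0.444)×1064.7 = 591.97; stream total = 697.27 kg/min.
After stage 2: water left = (1−0.208)×591.97 = 468.84; final concentrate = 574.14 kg/min.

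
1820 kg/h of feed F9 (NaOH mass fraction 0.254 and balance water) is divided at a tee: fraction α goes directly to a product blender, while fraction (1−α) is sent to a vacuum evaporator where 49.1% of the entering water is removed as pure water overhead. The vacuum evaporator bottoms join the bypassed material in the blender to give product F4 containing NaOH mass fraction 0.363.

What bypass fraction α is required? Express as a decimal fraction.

0.180

All 1820×0.254 = 462.28 kg/h of NaOH reaches F4, so F4 = 462.28/0.363 = 1273.5 kg/h and vapour = 546.5 kg/h.
The evaporator receives (1−α)·1820 of feed at 0.746 water and removes 0.491 of that water:
0.491×0.746×(1−α)×1820 = 546.5
(1−α) = 546.5/666.64 = 0.8198;  α = 0.1802.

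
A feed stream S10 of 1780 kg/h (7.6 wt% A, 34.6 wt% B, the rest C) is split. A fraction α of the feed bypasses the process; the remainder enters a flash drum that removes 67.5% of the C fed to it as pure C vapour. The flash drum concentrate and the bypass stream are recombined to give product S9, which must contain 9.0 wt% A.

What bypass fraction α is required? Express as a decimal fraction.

0.601

All 1780×0.076 = 135.28 kg/h of A reaches S9, so S9 = 135.28/0.090 = 1503.1 kg/h and vapour = 276.89 kg/h.
The evaporator receives (1−α)·1780 of feed at 0.578 C and removes 0.675 of that C:
0.675×0.578×(1−α)×1780 = 276.89
(1−α) = 276.89/694.47 = 0.3987;  α = 0.6013.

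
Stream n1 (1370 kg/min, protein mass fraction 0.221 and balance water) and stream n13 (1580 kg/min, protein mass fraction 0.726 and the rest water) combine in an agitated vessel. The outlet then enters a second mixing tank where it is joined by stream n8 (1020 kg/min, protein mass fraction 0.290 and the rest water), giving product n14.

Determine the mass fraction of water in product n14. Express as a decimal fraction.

Overall, product flow = 3970 kg/min.
water in = 1370×0.779 + 1580×0.274 + 1020×0.710 = 2224.3 kg/min.
water fraction in n14 = 0.560.

0.560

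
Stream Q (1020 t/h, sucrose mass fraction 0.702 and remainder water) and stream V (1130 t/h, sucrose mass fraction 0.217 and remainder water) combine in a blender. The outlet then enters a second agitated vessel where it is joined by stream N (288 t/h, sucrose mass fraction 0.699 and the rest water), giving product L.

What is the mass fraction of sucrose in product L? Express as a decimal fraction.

Overall, product flow = 2438 t/h.
sucrose in = 1020×0.702 + 1130×0.217 + 288×0.699 = 1162.6 t/h.
sucrose fraction in L = 0.477.

0.477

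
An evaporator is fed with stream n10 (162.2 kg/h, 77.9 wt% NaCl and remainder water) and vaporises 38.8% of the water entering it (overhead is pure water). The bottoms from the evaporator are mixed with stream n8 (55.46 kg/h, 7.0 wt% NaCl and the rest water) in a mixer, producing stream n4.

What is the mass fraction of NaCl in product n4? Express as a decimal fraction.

Vapour removed = 0.388×0.221×162.2 = 13.908 kg/h; concentrate = 148.29 kg/h.
NaCl reaching the mixer = 126.35 (from concentrate) + 55.46×0.070 = 130.24 kg/h.
Product flow = 148.29 + 55.46 = 203.75 kg/h; NaCl fraction = 0.639.

0.639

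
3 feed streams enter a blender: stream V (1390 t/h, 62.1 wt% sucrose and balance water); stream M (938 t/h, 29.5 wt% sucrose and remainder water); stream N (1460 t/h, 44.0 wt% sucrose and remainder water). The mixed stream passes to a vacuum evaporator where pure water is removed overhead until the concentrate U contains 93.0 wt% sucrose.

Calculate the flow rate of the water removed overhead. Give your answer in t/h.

sucrose entering = 1390×0.621 + 938×0.295 + 1460×0.440 = 1782.3 t/h.
All sucrose reports to U, so U = 1782.3/0.930 = 1916.5 t/h.
Total feed = 3788 t/h; overhead = 3788 − 1916.5 = 1871.5 t/h.

1872 t/h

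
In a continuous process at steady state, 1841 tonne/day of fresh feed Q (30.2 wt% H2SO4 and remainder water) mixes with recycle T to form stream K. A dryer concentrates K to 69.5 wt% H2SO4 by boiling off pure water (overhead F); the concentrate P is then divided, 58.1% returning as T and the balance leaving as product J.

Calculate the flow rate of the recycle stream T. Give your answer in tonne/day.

1109 tonne/day

Overall H2SO4 balance (none leaves overhead): H2SO4 in fresh feed = H2SO4 in product, i.e. 1841×0.302 = (1−0.581)·P·0.695.
P = 555.98/(0.695×0.419) = 1909.2 tonne/day.
Recycle T = 0.581×1909.2 = 1109.3 tonne/day.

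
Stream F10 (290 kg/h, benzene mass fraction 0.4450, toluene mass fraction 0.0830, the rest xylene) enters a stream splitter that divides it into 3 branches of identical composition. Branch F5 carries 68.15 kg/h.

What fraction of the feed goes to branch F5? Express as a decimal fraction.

Fraction to F5 = 68.15/290 = 0.2350.

0.235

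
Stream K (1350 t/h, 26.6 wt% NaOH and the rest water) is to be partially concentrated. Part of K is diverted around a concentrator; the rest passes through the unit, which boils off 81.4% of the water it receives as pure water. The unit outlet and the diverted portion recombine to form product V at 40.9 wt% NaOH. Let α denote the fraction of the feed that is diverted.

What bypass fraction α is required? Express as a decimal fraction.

0.415

All 1350×0.266 = 359.1 t/h of NaOH reaches V, so V = 359.1/0.409 = 878 t/h and vapour = 472 t/h.
The evaporator receives (1−α)·1350 of feed at 0.734 water and removes 0.814 of that water:
0.814×0.734×(1−α)×1350 = 472
(1−α) = 472/806.59 = 0.5852;  α = 0.4148.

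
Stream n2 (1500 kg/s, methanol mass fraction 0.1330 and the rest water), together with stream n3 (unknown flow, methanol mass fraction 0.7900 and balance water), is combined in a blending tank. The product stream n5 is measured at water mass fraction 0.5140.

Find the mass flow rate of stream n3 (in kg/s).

1742 kg/s

Let n3 be the unknown flow. Total out = 1500 + n3.
water balance: 1300.5 + 0.210·n3 = 0.514·(1500 + n3)
(0.210 − 0.514)·n3 = 0.514×1500 − 1300.5 = -529.5
n3 = -529.5 / -0.304 = 1741.8 kg/s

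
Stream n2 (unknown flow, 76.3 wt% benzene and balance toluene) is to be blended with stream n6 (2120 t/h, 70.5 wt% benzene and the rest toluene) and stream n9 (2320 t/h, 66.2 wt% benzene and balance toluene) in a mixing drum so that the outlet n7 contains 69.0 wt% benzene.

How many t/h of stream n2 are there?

Let n2 be the unknown flow. Total out = 4440 + n2.
benzene balance: 3030.4 + 0.763·n2 = 0.690·(4440 + n2)
(0.763 − 0.690)·n2 = 0.690×4440 − 3030.4 = 33.16
n2 = 33.16 / 0.073 = 454.25 t/h

454.2 t/h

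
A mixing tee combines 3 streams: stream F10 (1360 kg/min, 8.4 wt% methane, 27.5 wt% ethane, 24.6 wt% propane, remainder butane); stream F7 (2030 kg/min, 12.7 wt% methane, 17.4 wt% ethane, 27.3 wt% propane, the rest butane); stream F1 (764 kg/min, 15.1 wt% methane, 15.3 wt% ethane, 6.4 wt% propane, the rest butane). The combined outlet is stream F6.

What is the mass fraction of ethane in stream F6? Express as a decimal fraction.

Total flow out = 1360 + 2030 + 764 = 4154 kg/min.
ethane in = 1360×0.275 + 2030×0.174 + 764×0.153 = 844.11 kg/min.
ethane mass fraction in F6 = 844.11/4154 = 0.203.

0.203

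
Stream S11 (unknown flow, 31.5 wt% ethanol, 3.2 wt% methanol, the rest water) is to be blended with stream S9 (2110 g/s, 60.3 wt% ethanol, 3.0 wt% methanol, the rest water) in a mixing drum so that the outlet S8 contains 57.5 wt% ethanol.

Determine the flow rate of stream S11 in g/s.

227.2 g/s

Let S11 be the unknown flow. Total out = 2110 + S11.
ethanol balance: 1272.3 + 0.315·S11 = 0.575·(2110 + S11)
(0.315 − 0.575)·S11 = 0.575×2110 − 1272.3 = -59.08
S11 = -59.08 / -0.260 = 227.23 g/s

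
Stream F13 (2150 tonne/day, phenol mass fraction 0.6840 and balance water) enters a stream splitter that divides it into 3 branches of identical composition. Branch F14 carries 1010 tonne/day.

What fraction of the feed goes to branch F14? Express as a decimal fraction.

Fraction to F14 = 1010/2150 = 0.4698.

0.470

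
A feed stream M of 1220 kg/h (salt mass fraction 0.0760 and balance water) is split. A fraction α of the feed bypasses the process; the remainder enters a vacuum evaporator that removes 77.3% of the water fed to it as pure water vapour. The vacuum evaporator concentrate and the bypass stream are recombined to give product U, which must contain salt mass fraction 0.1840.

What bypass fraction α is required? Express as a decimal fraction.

0.178

All 1220×0.076 = 92.72 kg/h of salt reaches U, so U = 92.72/0.184 = 503.91 kg/h and vapour = 716.09 kg/h.
The evaporator receives (1−α)·1220 of feed at 0.924 water and removes 0.773 of that water:
0.773×0.924×(1−α)×1220 = 716.09
(1−α) = 716.09/871.39 = 0.8218;  α = 0.1782.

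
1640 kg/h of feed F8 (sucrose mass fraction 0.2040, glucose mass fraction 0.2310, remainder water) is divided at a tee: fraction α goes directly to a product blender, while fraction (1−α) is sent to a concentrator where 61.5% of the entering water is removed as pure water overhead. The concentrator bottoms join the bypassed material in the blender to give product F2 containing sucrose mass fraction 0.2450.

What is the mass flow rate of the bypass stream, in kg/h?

All 1640×0.204 = 334.56 kg/h of sucrose reaches F2, so F2 = 334.56/0.245 = 1365.6 kg/h and vapour = 274.45 kg/h.
The evaporator receives (1−α)·1640 of feed at 0.565 water and removes 0.615 of that water:
0.615×0.565×(1−α)×1640 = 274.45
(1−α) = 274.45/569.86 = 0.4816;  α = 0.5184.
Bypass flow = 0.5184×1640 = 850.16 kg/h.

850.2 kg/h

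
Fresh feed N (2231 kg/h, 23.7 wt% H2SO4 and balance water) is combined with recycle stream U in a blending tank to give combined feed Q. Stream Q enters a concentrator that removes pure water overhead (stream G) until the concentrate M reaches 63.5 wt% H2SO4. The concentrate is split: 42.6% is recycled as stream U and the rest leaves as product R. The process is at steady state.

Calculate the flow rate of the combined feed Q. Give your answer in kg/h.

2849 kg/h

Overall H2SO4 balance (none leaves overhead): H2SO4 in fresh feed = H2SO4 in product, i.e. 2231×0.237 = (1−0.426)·M·0.635.
M = 528.75/(0.635×0.574) = 1450.6 kg/h.
Recycle U = 0.426×1450.6 = 617.98 kg/h.
Combined feed Q = 2231 + 617.98 = 2849 kg/h.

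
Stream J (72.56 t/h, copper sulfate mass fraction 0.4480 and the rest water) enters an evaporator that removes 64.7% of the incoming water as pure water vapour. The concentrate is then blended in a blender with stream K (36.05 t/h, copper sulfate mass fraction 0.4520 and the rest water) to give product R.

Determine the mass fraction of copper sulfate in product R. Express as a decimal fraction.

0.5901

Vapour removed = 0.647×0.552×72.56 = 25.914 t/h; concentrate = 46.646 t/h.
copper sulfate reaching the mixer = 32.507 (from concentrate) + 36.05×0.452 = 48.801 t/h.
Product flow = 46.646 + 36.05 = 82.696 t/h; copper sulfate fraction = 0.5901.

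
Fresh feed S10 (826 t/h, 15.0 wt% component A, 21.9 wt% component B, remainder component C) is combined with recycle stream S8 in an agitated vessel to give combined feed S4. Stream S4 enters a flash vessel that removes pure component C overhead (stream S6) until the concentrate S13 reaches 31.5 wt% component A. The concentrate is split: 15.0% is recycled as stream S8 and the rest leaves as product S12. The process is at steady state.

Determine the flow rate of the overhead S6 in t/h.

Overall component A balance (none leaves overhead): component A in fresh feed = component A in product, i.e. 826×0.150 = (1−0.150)·S13·0.315.
S13 = 123.9/(0.315×0.850) = 462.75 t/h.
Recycle S8 = 0.150×462.75 = 69.412 t/h.
Combined feed S4 = 826 + 69.412 = 895.41 t/h.
Overhead S6 = S4 − S13 = 895.41 − 462.75 = 432.67 t/h.

432.7 t/h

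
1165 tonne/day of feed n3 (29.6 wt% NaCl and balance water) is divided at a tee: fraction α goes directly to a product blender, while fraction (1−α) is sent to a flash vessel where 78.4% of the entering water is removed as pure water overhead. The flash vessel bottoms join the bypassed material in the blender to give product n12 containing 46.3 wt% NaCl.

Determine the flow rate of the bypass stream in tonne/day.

403.7 tonne/day

All 1165×0.296 = 344.84 tonne/day of NaCl reaches n12, so n12 = 344.84/0.463 = 744.79 tonne/day and vapour = 420.21 tonne/day.
The evaporator receives (1−α)·1165 of feed at 0.704 water and removes 0.784 of that water:
0.784×0.704×(1−α)×1165 = 420.21
(1−α) = 420.21/643.01 = 0.6535;  α = 0.3465.
Bypass flow = 0.3465×1165 = 403.67 tonne/day.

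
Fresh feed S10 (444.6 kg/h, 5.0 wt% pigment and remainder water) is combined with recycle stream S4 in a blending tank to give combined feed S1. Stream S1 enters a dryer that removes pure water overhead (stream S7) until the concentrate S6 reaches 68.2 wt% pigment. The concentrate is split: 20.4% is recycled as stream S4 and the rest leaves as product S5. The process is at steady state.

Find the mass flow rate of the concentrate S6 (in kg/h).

Overall pigment balance (none leaves overhead): pigment in fresh feed = pigment in product, i.e. 444.6×0.050 = (1−0.204)·S6·0.682.
S6 = 22.23/(0.682×0.796) = 40.949 kg/h.

40.95 kg/h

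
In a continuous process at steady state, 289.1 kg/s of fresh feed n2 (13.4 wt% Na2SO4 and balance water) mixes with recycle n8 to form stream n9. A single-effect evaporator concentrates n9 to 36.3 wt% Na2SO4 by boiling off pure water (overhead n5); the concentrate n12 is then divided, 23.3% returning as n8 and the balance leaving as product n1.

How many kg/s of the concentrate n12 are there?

139.1 kg/s

Overall Na2SO4 balance (none leaves overhead): Na2SO4 in fresh feed = Na2SO4 in product, i.e. 289.1×0.134 = (1−0.233)·n12·0.363.
n12 = 38.739/(0.363×0.767) = 139.14 kg/s.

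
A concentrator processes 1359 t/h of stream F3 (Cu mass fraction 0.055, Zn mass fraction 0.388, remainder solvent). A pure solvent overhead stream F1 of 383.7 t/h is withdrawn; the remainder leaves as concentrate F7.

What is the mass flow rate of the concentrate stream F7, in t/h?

Concentrate = 1359 − 383.7 = 975.3 t/h.

975.3 t/h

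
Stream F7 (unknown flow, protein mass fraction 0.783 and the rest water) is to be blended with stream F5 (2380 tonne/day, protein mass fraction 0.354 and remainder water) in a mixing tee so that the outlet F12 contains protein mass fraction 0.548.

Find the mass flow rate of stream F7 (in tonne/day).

Let F7 be the unknown flow. Total out = 2380 + F7.
protein balance: 842.52 + 0.783·F7 = 0.548·(2380 + F7)
(0.783 − 0.548)·F7 = 0.548×2380 − 842.52 = 461.72
F7 = 461.72 / 0.235 = 1964.8 tonne/day

1965 tonne/day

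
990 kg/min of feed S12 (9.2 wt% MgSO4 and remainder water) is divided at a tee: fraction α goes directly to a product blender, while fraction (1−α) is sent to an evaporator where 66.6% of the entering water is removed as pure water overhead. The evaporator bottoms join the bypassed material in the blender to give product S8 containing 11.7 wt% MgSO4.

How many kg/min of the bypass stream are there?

640.2 kg/min

All 990×0.092 = 91.08 kg/min of MgSO4 reaches S8, so S8 = 91.08/0.117 = 778.46 kg/min and vapour = 211.54 kg/min.
The evaporator receives (1−α)·990 of feed at 0.908 water and removes 0.666 of that water:
0.666×0.908×(1−α)×990 = 211.54
(1−α) = 211.54/598.68 = 0.3533;  α = 0.6467.
Bypass flow = 0.6467×990 = 640.19 kg/min.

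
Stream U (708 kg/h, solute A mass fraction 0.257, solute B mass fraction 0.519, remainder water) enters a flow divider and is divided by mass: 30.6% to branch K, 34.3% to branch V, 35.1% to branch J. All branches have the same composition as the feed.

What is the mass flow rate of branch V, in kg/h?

Branch V flow = 0.343×708 = 242.84 kg/h.

242.8 kg/h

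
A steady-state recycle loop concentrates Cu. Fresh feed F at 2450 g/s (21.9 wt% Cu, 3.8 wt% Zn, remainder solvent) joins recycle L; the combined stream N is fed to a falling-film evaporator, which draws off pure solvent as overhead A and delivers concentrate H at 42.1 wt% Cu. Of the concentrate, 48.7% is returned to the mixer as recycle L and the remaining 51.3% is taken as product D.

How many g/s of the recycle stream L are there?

1210 g/s

Overall Cu balance (none leaves overhead): Cu in fresh feed = Cu in product, i.e. 2450×0.219 = (1−0.487)·H·0.421.
H = 536.55/(0.421×0.513) = 2484.3 g/s.
Recycle L = 0.487×2484.3 = 1209.9 g/s.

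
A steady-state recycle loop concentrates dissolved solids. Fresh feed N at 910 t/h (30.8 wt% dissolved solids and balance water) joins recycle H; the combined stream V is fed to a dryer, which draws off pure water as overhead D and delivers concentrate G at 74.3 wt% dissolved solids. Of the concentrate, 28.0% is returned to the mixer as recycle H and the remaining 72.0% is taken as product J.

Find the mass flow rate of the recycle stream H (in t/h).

Overall dissolved solids balance (none leaves overhead): dissolved solids in fresh feed = dissolved solids in product, i.e. 910×0.308 = (1−0.280)·G·0.743.
G = 280.28/(0.743×0.720) = 523.93 t/h.
Recycle H = 0.280×523.93 = 146.7 t/h.

146.7 t/h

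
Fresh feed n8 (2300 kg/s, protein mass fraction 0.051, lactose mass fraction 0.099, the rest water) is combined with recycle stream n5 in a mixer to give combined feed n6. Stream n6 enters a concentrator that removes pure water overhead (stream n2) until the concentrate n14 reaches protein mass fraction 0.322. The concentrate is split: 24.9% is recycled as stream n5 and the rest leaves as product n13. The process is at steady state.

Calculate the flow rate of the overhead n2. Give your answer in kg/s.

Overall protein balance (none leaves overhead): protein in fresh feed = protein in product, i.e. 2300×0.051 = (1−0.249)·n14·0.322.
n14 = 117.3/(0.322×0.751) = 485.07 kg/s.
Recycle n5 = 0.249×485.07 = 120.78 kg/s.
Combined feed n6 = 2300 + 120.78 = 2420.8 kg/s.
Overhead n2 = n6 − n14 = 2420.8 − 485.07 = 1935.7 kg/s.

1936 kg/s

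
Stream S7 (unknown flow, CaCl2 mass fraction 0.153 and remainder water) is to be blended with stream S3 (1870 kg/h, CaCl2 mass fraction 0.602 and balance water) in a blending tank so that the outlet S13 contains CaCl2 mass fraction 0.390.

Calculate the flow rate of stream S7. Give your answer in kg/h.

1673 kg/h

Let S7 be the unknown flow. Total out = 1870 + S7.
CaCl2 balance: 1125.7 + 0.153·S7 = 0.390·(1870 + S7)
(0.153 − 0.390)·S7 = 0.390×1870 − 1125.7 = -396.44
S7 = -396.44 / -0.237 = 1672.7 kg/h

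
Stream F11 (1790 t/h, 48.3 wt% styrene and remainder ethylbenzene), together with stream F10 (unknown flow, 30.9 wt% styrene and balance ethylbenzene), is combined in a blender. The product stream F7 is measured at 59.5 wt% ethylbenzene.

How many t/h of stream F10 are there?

Let F10 be the unknown flow. Total out = 1790 + F10.
ethylbenzene balance: 925.43 + 0.691·F10 = 0.595·(1790 + F10)
(0.691 − 0.595)·F10 = 0.595×1790 − 925.43 = 139.62
F10 = 139.62 / 0.096 = 1454.4 t/h

1454 t/h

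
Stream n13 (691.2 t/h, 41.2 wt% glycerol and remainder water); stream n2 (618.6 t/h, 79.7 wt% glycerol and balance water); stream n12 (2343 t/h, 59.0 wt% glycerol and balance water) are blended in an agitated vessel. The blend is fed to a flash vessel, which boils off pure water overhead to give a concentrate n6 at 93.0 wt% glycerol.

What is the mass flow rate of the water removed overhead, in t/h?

1330 t/h

glycerol entering = 691.2×0.412 + 618.6×0.797 + 2343×0.590 = 2160.2 t/h.
All glycerol reports to n6, so n6 = 2160.2/0.930 = 2322.8 t/h.
Total feed = 3652.8 t/h; overhead = 3652.8 − 2322.8 = 1330 t/h.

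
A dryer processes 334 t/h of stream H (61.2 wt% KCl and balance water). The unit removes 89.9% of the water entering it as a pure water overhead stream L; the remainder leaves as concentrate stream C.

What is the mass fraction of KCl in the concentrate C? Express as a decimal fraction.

KCl is not removed: 334×0.612 = 204.41 t/h of KCl enters C.
water entering = 334×0.388 = 129.59 t/h; overhead removed = 0.899×129.59 = 116.5 t/h.
Concentrate = 334 − 116.5 = 217.5 t/h.
Mass fraction = 204.41/217.5 = 0.940.

0.940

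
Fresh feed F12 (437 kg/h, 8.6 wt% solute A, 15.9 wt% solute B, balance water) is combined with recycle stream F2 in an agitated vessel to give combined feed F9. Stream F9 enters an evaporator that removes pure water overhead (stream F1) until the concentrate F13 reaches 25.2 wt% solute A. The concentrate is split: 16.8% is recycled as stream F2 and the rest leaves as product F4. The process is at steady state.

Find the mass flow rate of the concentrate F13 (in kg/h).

179.2 kg/h

Overall solute A balance (none leaves overhead): solute A in fresh feed = solute A in product, i.e. 437×0.086 = (1−0.168)·F13·0.252.
F13 = 37.582/(0.252×0.832) = 179.25 kg/h.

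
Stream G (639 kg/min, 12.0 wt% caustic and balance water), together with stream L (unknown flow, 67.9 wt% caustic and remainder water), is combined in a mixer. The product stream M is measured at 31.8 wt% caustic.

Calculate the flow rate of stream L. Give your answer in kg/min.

Let L be the unknown flow. Total out = 639 + L.
caustic balance: 76.68 + 0.679·L = 0.318·(639 + L)
(0.679 − 0.318)·L = 0.318×639 − 76.68 = 126.52
L = 126.52 / 0.361 = 350.48 kg/min

350.5 kg/min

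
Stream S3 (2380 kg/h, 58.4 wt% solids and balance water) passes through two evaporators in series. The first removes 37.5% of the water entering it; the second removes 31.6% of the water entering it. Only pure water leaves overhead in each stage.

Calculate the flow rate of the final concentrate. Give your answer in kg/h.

1813 kg/h

water in feed = 2380×0.416 = 990.08 kg/h.
After stage 1: water left = (1−0.375)×990.08 = 618.8; stream total = 2008.7 kg/h.
After stage 2: water left = (1−0.316)×618.8 = 423.26; final concentrate = 1813.2 kg/h.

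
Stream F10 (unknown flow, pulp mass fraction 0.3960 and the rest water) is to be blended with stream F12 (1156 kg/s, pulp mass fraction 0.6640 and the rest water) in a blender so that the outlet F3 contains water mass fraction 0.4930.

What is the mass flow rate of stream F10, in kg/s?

1635 kg/s

Let F10 be the unknown flow. Total out = 1156 + F10.
water balance: 388.42 + 0.604·F10 = 0.493·(1156 + F10)
(0.604 − 0.493)·F10 = 0.493×1156 − 388.42 = 181.49
F10 = 181.49 / 0.111 = 1635.1 kg/s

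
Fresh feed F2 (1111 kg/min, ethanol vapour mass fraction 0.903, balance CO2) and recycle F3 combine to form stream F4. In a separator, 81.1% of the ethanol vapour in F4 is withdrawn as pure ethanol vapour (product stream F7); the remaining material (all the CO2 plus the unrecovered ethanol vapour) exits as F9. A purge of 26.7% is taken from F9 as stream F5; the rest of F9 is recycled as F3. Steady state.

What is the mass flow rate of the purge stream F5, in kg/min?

166.5 kg/min

CO2 enters only via F2 and leaves only via the purge: 1111×0.097 = 0.267×(CO2 in F9), and the separator passes all CO2, so CO2 in F4 = CO2 in F9 = 403.62 kg/min.
ethanol vapour in F4: m_A = 1111×0.903 + (1−0.267)·(1−0.811)·m_A, so m_A = 1003.2/0.8615 = 1164.6 kg/min.
F9 = (1−0.811)×1164.6 + 403.62 = 623.73 kg/min.
Purge F5 = 0.267×623.73 = 166.53 kg/min.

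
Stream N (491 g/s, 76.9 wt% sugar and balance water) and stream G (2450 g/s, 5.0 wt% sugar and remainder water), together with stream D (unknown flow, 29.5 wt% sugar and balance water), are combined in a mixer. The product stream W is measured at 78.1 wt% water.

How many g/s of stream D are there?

Let D be the unknown flow. Total out = 2941 + D.
water balance: 2440.9 + 0.705·D = 0.781·(2941 + D)
(0.705 − 0.781)·D = 0.781×2941 − 2440.9 = -144
D = -144 / -0.076 = 1894.7 g/s

1895 g/s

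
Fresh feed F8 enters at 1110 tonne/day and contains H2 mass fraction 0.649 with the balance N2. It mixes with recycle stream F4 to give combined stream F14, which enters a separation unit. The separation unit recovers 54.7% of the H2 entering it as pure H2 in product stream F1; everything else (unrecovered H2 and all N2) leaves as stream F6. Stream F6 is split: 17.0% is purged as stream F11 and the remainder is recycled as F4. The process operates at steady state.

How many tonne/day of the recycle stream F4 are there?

2336 tonne/day

N2 enters only via F8 and leaves only via the purge: 1110×0.351 = 0.170×(N2 in F6), and the separation unit passes all N2, so N2 in F14 = N2 in F6 = 2291.8 tonne/day.
H2 in F14: m_A = 1110×0.649 + (1−0.170)·(1−0.547)·m_A, so m_A = 720.39/0.6240 = 1154.5 tonne/day.
F6 = (1−0.547)×1154.5 + 2291.8 = 2814.8 tonne/day.
Recycle F4 = (1−0.170)×2814.8 = 2336.3 tonne/day.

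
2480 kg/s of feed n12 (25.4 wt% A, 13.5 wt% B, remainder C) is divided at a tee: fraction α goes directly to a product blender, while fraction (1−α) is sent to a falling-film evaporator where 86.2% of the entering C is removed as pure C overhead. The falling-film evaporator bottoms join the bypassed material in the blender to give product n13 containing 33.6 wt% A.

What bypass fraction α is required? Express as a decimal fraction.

0.537

All 2480×0.254 = 629.92 kg/s of A reaches n13, so n13 = 629.92/0.336 = 1874.8 kg/s and vapour = 605.24 kg/s.
The evaporator receives (1−α)·2480 of feed at 0.611 C and removes 0.862 of that C:
0.862×0.611×(1−α)×2480 = 605.24
(1−α) = 605.24/1306.2 = 0.4634;  α = 0.5366.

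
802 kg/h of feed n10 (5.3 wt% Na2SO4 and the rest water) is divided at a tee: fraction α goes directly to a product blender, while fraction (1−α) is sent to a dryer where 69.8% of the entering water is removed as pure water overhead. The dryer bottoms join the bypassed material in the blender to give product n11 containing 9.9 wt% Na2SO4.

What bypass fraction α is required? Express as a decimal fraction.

0.297

All 802×0.053 = 42.506 kg/h of Na2SO4 reaches n11, so n11 = 42.506/0.099 = 429.35 kg/h and vapour = 372.65 kg/h.
The evaporator receives (1−α)·802 of feed at 0.947 water and removes 0.698 of that water:
0.698×0.947×(1−α)×802 = 372.65
(1−α) = 372.65/530.13 = 0.7029;  α = 0.2971.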